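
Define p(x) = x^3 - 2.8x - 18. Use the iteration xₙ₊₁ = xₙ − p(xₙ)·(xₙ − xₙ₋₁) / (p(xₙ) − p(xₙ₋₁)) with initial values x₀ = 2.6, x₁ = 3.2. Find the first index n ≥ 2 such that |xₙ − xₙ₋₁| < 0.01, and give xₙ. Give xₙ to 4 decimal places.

n = 4, xₙ = 2.9750

p(2.6) = -7.704000, p(3.2) = 5.808000
x₂ = 3.200000 − 5.808000·(0.600000)/(13.512000) = 2.942096;  |Δ| = 0.257904
p(2.942096) = -0.771297
x₃ = 2.942096 − (-0.771297)·(-0.257904)/(-6.579297) = 2.972330;  |Δ| = 0.030234
p(2.972330) = -0.062739
x₄ = 2.972330 − (-0.062739)·(0.030234)/(0.708558) = 2.975007;  |Δ| = 0.002677
|x₄ − x₃| = 0.002677 < 0.01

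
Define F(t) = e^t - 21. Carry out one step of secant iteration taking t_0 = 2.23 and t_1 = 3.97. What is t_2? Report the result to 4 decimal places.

F(2.23) = -11.700134, F(3.97) = 31.984531
t_2 = 3.970000 − 31.984531·(3.970000 − 2.230000) / (31.984531 − (-11.700134)) = 3.970000 − (55.653084)/(43.684665) = 2.696027

2.6960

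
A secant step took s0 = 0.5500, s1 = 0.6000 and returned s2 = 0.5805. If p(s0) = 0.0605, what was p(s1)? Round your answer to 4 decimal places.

The secant line through (0.5500, 0.0605) and (0.6000, p(s1)) crosses zero at s2 = 0.5805.
So (0.5500, 0.0605), (0.6000, p(s1)), (0.5805, 0) are collinear:
p(s1) = 0.0605 · (0.6000 − 0.5805) / (0.5500 − 0.5805) = 0.0605 · (0.019500)/(-0.030500) = -0.038680

-0.0387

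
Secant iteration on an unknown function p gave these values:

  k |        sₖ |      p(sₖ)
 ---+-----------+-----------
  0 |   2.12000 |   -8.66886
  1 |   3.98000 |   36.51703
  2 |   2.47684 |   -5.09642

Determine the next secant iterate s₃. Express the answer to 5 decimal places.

2.66093

s₃ = 2.47684 − (-5.09642)·(2.47684 − 3.98000) / (-5.09642 − 36.51703)
   = 2.47684 − (7.6607347)/(-41.6134500) = 2.6609328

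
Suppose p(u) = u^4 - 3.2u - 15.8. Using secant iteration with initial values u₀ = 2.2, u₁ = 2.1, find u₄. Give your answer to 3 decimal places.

2.185

p(2.2) = 0.58560, p(2.1) = -3.07190
u₂ = 2.10000 − (-3.07190)·(2.10000 − 2.20000) / (-3.07190 − 0.58560) = 2.10000 − (0.30719)/(-3.65750) = 2.18399
p(2.18399) = -0.03769
u₃ = 2.18399 − (-0.03769)·(2.18399 − 2.10000) / (-0.03769 − (-3.07190)) = 2.18399 − (-0.00317)/(3.03421) = 2.18503
p(2.18503) = 0.00248
u₄ = 2.18503 − 0.00248·(2.18503 − 2.18399) / (0.00248 − (-0.03769)) = 2.18503 − (0.00000)/(0.04017) = 2.18497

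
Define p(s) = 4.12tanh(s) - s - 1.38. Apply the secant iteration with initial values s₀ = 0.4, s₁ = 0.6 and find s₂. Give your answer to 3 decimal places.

0.496

p(0.4) = -0.21461, p(0.6) = 0.23264
s₂ = 0.60000 − 0.23264·(0.60000 − 0.40000) / (0.23264 − (-0.21461)) = 0.60000 − (0.04653)/(0.44725) = 0.49597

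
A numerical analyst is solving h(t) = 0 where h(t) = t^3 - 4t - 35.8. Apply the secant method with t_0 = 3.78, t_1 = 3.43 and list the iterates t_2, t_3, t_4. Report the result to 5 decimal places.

h(3.78) = 3.0901520, h(3.43) = -9.1663930
t_2 = 3.4300000 − (-9.1663930)·(3.4300000 − 3.7800000) / (-9.1663930 − 3.0901520) = 3.4300000 − (3.2082375)/(-12.2565450) = 3.6917571
h(3.6917571) = -0.2518110
t_3 = 3.6917571 − (-0.2518110)·(3.6917571 − 3.4300000) / (-0.2518110 − (-9.1663930)) = 3.6917571 − (-0.0659133)/(8.9145820) = 3.6991510
h(3.6991510) = 0.0215344
t_4 = 3.6991510 − 0.0215344·(3.6991510 − 3.6917571) / (0.0215344 − (-0.2518110)) = 3.6991510 − (0.0001592)/(0.2733454) = 3.6985685

3.69176, 3.69915, 3.69857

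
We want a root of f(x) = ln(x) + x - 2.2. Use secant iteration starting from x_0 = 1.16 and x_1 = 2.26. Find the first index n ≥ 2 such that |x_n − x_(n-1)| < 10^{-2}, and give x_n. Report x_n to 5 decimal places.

n = 4, x_n = 1.68076

f(1.16) = -0.8915800, f(2.26) = 0.8753648
x_2 = 2.2600000 − 0.8753648·(1.1000000)/(1.7669448) = 1.7150473;  |Δ| = 0.5449527
f(1.7150473) = 0.0544880
x_3 = 1.7150473 − 0.0544880·(-0.5449527)/(-0.8208768) = 1.6788746;  |Δ| = 0.0361728
f(1.6788746) = -0.0030018
x_4 = 1.6788746 − (-0.0030018)·(-0.0361728)/(-0.0574898) = 1.6807633;  |Δ| = 0.0018887
|x_4 − x_3| = 0.0018887 < 10^{-2}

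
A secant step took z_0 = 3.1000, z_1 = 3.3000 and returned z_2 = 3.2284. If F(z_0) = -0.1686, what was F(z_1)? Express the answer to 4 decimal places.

The secant line through (3.1000, -0.1686) and (3.3000, F(z_1)) crosses zero at z_2 = 3.2284.
So (3.1000, -0.1686), (3.3000, F(z_1)), (3.2284, 0) are collinear:
F(z_1) = -0.1686 · (3.3000 − 3.2284) / (3.1000 − 3.2284) = -0.1686 · (0.071600)/(-0.128400) = 0.094017

0.0940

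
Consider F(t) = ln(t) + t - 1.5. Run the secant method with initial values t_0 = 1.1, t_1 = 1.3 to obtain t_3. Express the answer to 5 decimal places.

F(1.1) = -0.3046898, F(1.3) = 0.0623643
t_2 = 1.3000000 − 0.0623643·(1.3000000 − 1.1000000) / (0.0623643 − (-0.3046898)) = 1.3000000 − (0.0124729)/(0.3670541) = 1.2660190
F(1.2660190) = 0.0018964
t_3 = 1.2660190 − 0.0018964·(1.2660190 − 1.3000000) / (0.0018964 − 0.0623643) = 1.2660190 − (-0.0000644)/(-0.0604679) = 1.2649533

1.26495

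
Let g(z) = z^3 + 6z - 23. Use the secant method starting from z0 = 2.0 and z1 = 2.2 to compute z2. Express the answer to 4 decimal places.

2.1559

g(2.0) = -3.000000, g(2.2) = 0.848000
z2 = 2.200000 − 0.848000·(2.200000 − 2.000000) / (0.848000 − (-3.000000)) = 2.200000 − (0.169600)/(3.848000) = 2.155925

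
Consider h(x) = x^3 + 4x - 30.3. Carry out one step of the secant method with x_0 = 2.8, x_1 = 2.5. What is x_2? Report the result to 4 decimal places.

2.6863

h(2.8) = 2.852000, h(2.5) = -4.675000
x_2 = 2.500000 − (-4.675000)·(2.500000 − 2.800000) / (-4.675000 − 2.852000) = 2.500000 − (1.402500)/(-7.527000) = 2.686329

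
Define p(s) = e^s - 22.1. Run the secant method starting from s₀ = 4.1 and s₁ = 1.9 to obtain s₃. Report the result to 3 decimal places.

3.553

p(4.1) = 38.24029, p(1.9) = -15.41411
s₂ = 1.90000 − (-15.41411)·(1.90000 − 4.10000) / (-15.41411 − 38.24029) = 1.90000 − (33.91103)/(-53.65439) = 2.53203
p(2.53203) = -9.52102
s₃ = 2.53203 − (-9.52102)·(2.53203 − 1.90000) / (-9.52102 − (-15.41411)) = 2.53203 − (-6.01754)/(5.89309) = 3.55315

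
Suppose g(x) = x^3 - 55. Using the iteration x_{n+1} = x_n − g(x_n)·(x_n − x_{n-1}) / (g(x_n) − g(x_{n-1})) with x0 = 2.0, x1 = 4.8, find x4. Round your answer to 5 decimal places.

3.82209

g(2.0) = -47.0000000, g(4.8) = 55.5920000
x2 = 4.8000000 − 55.5920000·(4.8000000 − 2.0000000) / (55.5920000 − (-47.0000000)) = 4.8000000 − (155.6576000)/(102.5920000) = 3.2827511
g(3.2827511) = -19.6235815
x3 = 3.2827511 − (-19.6235815)·(3.2827511 − 4.8000000) / (-19.6235815 − 55.5920000) = 3.2827511 − (29.7738576)/(-75.2155815) = 3.6785980
g(3.6785980) = -5.2209045
x4 = 3.6785980 − (-5.2209045)·(3.6785980 − 3.2827511) / (-5.2209045 − (-19.6235815)) = 3.6785980 − (-2.0666790)/(14.4026770) = 3.8220907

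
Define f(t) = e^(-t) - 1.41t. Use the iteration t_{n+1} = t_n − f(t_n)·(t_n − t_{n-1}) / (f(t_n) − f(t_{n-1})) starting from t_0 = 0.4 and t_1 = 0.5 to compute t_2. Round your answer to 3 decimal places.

f(0.4) = 0.10632, f(0.5) = -0.09847
t_2 = 0.50000 − (-0.09847)·(0.50000 − 0.40000) / (-0.09847 − 0.10632) = 0.50000 − (-0.00985)/(-0.20479) = 0.45192

0.452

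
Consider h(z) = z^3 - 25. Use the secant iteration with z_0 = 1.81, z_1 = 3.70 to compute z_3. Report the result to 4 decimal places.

h(1.81) = -19.070259, h(3.70) = 25.653000
z_2 = 3.700000 − 25.653000·(3.700000 − 1.810000) / (25.653000 − (-19.070259)) = 3.700000 − (48.484170)/(44.723259) = 2.615907
h(2.615907) = -7.099427
z_3 = 2.615907 − (-7.099427)·(2.615907 − 3.700000) / (-7.099427 − 25.653000) = 2.615907 − (7.696439)/(-32.752427) = 2.850895

2.8509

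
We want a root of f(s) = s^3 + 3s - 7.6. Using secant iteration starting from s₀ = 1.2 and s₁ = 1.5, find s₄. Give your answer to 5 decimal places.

1.47142

f(1.2) = -2.2720000, f(1.5) = 0.2750000
s₂ = 1.5000000 − 0.2750000·(1.5000000 − 1.2000000) / (0.2750000 − (-2.2720000)) = 1.5000000 − (0.0825000)/(2.5470000) = 1.4676090
f(1.4676090) = -0.0361254
s₃ = 1.4676090 − (-0.0361254)·(1.4676090 − 1.5000000) / (-0.0361254 − 0.2750000) = 1.4676090 − (0.0011701)/(-0.3111254) = 1.4713699
f(1.4713699) = -0.0004780
s₄ = 1.4713699 − (-0.0004780)·(1.4713699 − 1.4676090) / (-0.0004780 − (-0.0361254)) = 1.4713699 − (-0.0000018)/(0.0356474) = 1.4714204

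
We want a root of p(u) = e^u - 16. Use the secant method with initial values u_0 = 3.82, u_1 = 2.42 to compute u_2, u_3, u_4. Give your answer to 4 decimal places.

p(3.82) = 29.604208, p(2.42) = -4.754141
u_2 = 2.420000 − (-4.754141)·(2.420000 − 3.820000) / (-4.754141 − 29.604208) = 2.420000 − (6.655797)/(-34.358349) = 2.613717
p(2.613717) = -2.350307
u_3 = 2.613717 − (-2.350307)·(2.613717 − 2.420000) / (-2.350307 − (-4.754141)) = 2.613717 − (-0.455294)/(2.403834) = 2.803121
p(2.803121) = 0.496043
u_4 = 2.803121 − 0.496043·(2.803121 − 2.613717) / (0.496043 − (-2.350307)) = 2.803121 − (0.093952)/(2.846350) = 2.770113

2.6137, 2.8031, 2.7701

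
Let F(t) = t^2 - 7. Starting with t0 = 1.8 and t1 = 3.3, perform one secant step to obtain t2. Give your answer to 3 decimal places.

F(1.8) = -3.76000, F(3.3) = 3.89000
t2 = 3.30000 − 3.89000·(3.30000 − 1.80000) / (3.89000 − (-3.76000)) = 3.30000 − (5.83500)/(7.65000) = 2.53725

2.537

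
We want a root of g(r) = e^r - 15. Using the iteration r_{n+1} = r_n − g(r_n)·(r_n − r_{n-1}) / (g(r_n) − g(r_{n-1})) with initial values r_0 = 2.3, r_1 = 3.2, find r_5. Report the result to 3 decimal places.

2.708

g(2.3) = -5.02582, g(3.2) = 9.53253
r_2 = 3.20000 − 9.53253·(3.20000 − 2.30000) / (9.53253 − (-5.02582)) = 3.20000 − (8.57928)/(14.55835) = 2.61070
g(2.61070) = -1.39147
r_3 = 2.61070 − (-1.39147)·(2.61070 − 3.20000) / (-1.39147 − 9.53253) = 2.61070 − (0.82000)/(-10.92400) = 2.68576
g(2.68576) = -0.33064
r_4 = 2.68576 − (-0.33064)·(2.68576 − 2.61070) / (-0.33064 − (-1.39147)) = 2.68576 − (-0.02482)/(1.06082) = 2.70916
g(2.70916) = 0.01661
r_5 = 2.70916 − 0.01661·(2.70916 − 2.68576) / (0.01661 − (-0.33064)) = 2.70916 − (0.00039)/(0.34725) = 2.70804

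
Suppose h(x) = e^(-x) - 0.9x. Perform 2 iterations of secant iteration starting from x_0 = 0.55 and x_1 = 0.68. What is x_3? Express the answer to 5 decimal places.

h(0.55) = 0.0819498, h(0.68) = -0.1053830
x_2 = 0.6800000 − (-0.1053830)·(0.6800000 − 0.5500000) / (-0.1053830 − 0.0819498) = 0.6800000 − (-0.0136998)/(-0.1873328) = 0.6068692
h(0.6068692) = -0.0011277
x_3 = 0.6068692 − (-0.0011277)·(0.6068692 − 0.6800000) / (-0.0011277 − (-0.1053830)) = 0.6068692 − (0.0000825)/(0.1042553) = 0.6060782

0.60608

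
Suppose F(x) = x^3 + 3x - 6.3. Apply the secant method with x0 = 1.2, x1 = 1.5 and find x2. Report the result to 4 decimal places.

F(1.2) = -0.972000, F(1.5) = 1.575000
x2 = 1.500000 − 1.575000·(1.500000 − 1.200000) / (1.575000 − (-0.972000)) = 1.500000 − (0.472500)/(2.547000) = 1.314488

1.3145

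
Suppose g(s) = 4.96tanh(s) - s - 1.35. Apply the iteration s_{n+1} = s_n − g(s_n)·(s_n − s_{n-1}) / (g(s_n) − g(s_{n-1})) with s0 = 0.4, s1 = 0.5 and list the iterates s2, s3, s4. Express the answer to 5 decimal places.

0.35625, 0.35955, 0.35933

g(0.4) = 0.1345469, g(0.5) = 0.4421011
s2 = 0.5000000 − 0.4421011·(0.5000000 − 0.4000000) / (0.4421011 − 0.1345469) = 0.5000000 − (0.0442101)/(0.3075542) = 0.3562526
g(0.3562526) = -0.0103840
s3 = 0.3562526 − (-0.0103840)·(0.3562526 − 0.5000000) / (-0.0103840 − 0.4421011) = 0.3562526 − (0.0014927)/(-0.4524851) = 0.3595515
g(0.3595515) = 0.0007503
s4 = 0.3595515 − 0.0007503·(0.3595515 − 0.3562526) / (0.0007503 − (-0.0103840)) = 0.3595515 − (0.0000025)/(0.0111343) = 0.3593292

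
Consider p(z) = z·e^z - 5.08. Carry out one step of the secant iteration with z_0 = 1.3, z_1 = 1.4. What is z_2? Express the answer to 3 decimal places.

1.334

p(1.3) = -0.30991, p(1.4) = 0.59728
z_2 = 1.40000 − 0.59728·(1.40000 − 1.30000) / (0.59728 − (-0.30991)) = 1.40000 − (0.05973)/(0.90719) = 1.33416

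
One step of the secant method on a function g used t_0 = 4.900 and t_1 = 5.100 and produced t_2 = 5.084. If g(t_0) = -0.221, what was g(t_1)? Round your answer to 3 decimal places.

The secant line through (4.900, -0.221) and (5.100, g(t_1)) crosses zero at t_2 = 5.084.
So (4.900, -0.221), (5.100, g(t_1)), (5.084, 0) are collinear:
g(t_1) = -0.221 · (5.100 − 5.084) / (4.900 − 5.084) = -0.221 · (0.01600)/(-0.18400) = 0.01922

0.019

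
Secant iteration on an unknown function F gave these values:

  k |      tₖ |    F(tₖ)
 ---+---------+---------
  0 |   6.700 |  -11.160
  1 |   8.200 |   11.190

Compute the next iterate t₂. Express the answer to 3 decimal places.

7.449

t₂ = 8.200 − 11.190·(8.200 − 6.700) / (11.190 − (-11.160))
   = 8.200 − (16.78500)/(22.35000) = 7.44899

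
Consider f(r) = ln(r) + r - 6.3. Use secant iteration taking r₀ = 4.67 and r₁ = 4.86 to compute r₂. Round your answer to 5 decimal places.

4.74343

f(4.67) = -0.0888409, f(4.86) = 0.1410384
r₂ = 4.8600000 − 0.1410384·(4.8600000 − 4.6700000) / (0.1410384 − (-0.0888409)) = 4.8600000 − (0.0267973)/(0.2298794) = 4.7434288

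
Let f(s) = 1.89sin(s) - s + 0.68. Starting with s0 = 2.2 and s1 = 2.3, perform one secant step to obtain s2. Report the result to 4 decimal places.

f(2.2) = 0.008058, f(2.3) = -0.210617
s2 = 2.300000 − (-0.210617)·(2.300000 − 2.200000) / (-0.210617 − 0.008058) = 2.300000 − (-0.021062)/(-0.218675) = 2.203685

2.2037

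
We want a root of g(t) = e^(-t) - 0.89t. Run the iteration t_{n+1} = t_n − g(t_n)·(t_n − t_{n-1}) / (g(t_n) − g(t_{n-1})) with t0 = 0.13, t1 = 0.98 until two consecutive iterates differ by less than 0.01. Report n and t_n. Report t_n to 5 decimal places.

n = 4, t_n = 0.61033

g(0.13) = 0.7623954, g(0.98) = -0.4968889
t2 = 0.9800000 − (-0.4968889)·(0.8500000)/(-1.2592843) = 0.6446067;  |Δ| = 0.3353933
g(0.6446067) = -0.0488310
t3 = 0.6446067 − (-0.0488310)·(-0.3353933)/(0.4480579) = 0.6080543;  |Δ| = 0.0365524
g(0.6080543) = 0.0032408
t4 = 0.6080543 − 0.0032408·(-0.0365524)/(0.0520718) = 0.6103292;  |Δ| = 0.0022749
|t4 − t3| = 0.0022749 < 0.01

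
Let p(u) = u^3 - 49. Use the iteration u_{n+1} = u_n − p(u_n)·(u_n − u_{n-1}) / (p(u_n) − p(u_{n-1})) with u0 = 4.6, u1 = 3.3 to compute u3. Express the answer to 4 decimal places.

3.6681

p(4.6) = 48.336000, p(3.3) = -13.063000
u2 = 3.300000 − (-13.063000)·(3.300000 − 4.600000) / (-13.063000 − 48.336000) = 3.300000 − (16.981900)/(-61.399000) = 3.576583
p(3.576583) = -3.248556
u3 = 3.576583 − (-3.248556)·(3.576583 − 3.300000) / (-3.248556 − (-13.063000)) = 3.576583 − (-0.898494)/(9.814444) = 3.668131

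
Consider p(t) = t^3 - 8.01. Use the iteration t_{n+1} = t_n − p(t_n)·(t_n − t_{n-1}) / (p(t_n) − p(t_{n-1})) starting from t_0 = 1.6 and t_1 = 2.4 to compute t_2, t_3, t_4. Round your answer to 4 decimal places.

1.9219, 1.9867, 2.0014

p(1.6) = -3.914000, p(2.4) = 5.814000
t_2 = 2.400000 − 5.814000·(2.400000 − 1.600000) / (5.814000 − (-3.914000)) = 2.400000 − (4.651200)/(9.728000) = 1.921875
p(1.921875) = -0.911356
t_3 = 1.921875 − (-0.911356)·(1.921875 − 2.400000) / (-0.911356 − 5.814000) = 1.921875 − (0.435742)/(-6.725356) = 1.986666
p(1.986666) = -0.168945
t_4 = 1.986666 − (-0.168945)·(1.986666 − 1.921875) / (-0.168945 − (-0.911356)) = 1.986666 − (-0.010946)/(0.742411) = 2.001410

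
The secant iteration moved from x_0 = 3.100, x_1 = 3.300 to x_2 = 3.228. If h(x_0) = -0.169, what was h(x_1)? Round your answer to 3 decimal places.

The secant line through (3.100, -0.169) and (3.300, h(x_1)) crosses zero at x_2 = 3.228.
So (3.100, -0.169), (3.300, h(x_1)), (3.228, 0) are collinear:
h(x_1) = -0.169 · (3.300 − 3.228) / (3.100 − 3.228) = -0.169 · (0.07200)/(-0.12800) = 0.09506

0.095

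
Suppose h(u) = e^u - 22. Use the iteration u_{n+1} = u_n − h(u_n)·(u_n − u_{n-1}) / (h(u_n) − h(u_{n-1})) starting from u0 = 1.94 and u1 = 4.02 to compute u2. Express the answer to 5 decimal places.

2.58186

h(1.94) = -15.0412490, h(4.02) = 33.7011058
u2 = 4.0200000 − 33.7011058·(4.0200000 − 1.9400000) / (33.7011058 − (-15.0412490)) = 4.0200000 − (70.0983001)/(48.7423549) = 2.5818606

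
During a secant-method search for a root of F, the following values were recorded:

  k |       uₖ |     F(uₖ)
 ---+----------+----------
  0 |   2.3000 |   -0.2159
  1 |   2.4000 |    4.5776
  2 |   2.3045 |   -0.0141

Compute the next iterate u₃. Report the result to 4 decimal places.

2.3048

u₃ = 2.3045 − (-0.0141)·(2.3045 − 2.4000) / (-0.0141 − 4.5776)
   = 2.3045 − (0.001347)/(-4.591700) = 2.304793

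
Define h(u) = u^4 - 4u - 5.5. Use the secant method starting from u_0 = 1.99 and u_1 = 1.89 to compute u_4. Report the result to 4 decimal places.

h(1.99) = 2.222392, h(1.89) = -0.300102
u_2 = 1.890000 − (-0.300102)·(1.890000 − 1.990000) / (-0.300102 − 2.222392) = 1.890000 − (0.030010)/(-2.522494) = 1.901897
h(1.901897) = -0.023363
u_3 = 1.901897 − (-0.023363)·(1.901897 − 1.890000) / (-0.023363 − (-0.300102)) = 1.901897 − (-0.000278)/(0.276738) = 1.902901
h(1.902901) = 0.000280
u_4 = 1.902901 − 0.000280·(1.902901 − 1.901897) / (0.000280 − (-0.023363)) = 1.902901 − (0.000000)/(0.023644) = 1.902890

1.9029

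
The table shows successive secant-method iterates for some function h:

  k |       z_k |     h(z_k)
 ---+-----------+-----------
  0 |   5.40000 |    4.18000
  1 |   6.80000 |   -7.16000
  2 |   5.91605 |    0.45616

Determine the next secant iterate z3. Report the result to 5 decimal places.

5.96899

z3 = 5.91605 − 0.45616·(5.91605 − 6.80000) / (0.45616 − (-7.16000))
   = 5.91605 − (-0.4032226)/(7.6161600) = 5.9689930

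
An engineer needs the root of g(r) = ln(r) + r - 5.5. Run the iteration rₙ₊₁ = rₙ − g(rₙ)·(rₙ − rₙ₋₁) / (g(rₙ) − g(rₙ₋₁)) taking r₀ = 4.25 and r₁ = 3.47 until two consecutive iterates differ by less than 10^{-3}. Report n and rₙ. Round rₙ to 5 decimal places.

n = 4, rₙ = 4.09117

g(4.25) = 0.1969190, g(3.47) = -0.7858454
r₂ = 3.4700000 − (-0.7858454)·(-0.7800000)/(-0.9827644) = 4.0937094;  |Δ| = 0.6237094
g(4.0937094) = 0.0031609
r₃ = 4.0937094 − 0.0031609·(0.6237094)/(0.7890063) = 4.0912107;  |Δ| = 0.0024987
g(4.0912107) = 0.0000516
r₄ = 4.0912107 − 0.0000516·(-0.0024987)/(-0.0031093) = 4.0911692;  |Δ| = 0.0000415
|r₄ − r₃| = 0.0000415 < 10^{-3}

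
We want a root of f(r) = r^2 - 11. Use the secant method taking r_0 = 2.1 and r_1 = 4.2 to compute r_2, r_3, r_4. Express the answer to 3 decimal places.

3.146, 3.296, 3.317

f(2.1) = -6.59000, f(4.2) = 6.64000
r_2 = 4.20000 − 6.64000·(4.20000 − 2.10000) / (6.64000 − (-6.59000)) = 4.20000 − (13.94400)/(13.23000) = 3.14603
f(3.14603) = -1.10248
r_3 = 3.14603 − (-1.10248)·(3.14603 − 4.20000) / (-1.10248 − 6.64000) = 3.14603 − (1.16198)/(-7.74248) = 3.29611
f(3.29611) = -0.13565
r_4 = 3.29611 − (-0.13565)·(3.29611 − 3.14603) / (-0.13565 − (-1.10248)) = 3.29611 − (-0.02036)/(0.96683) = 3.31717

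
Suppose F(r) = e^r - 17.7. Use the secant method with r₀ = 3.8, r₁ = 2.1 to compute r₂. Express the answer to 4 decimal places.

F(3.8) = 27.001184, F(2.1) = -9.533830
r₂ = 2.100000 − (-9.533830)·(2.100000 − 3.800000) / (-9.533830 − 27.001184) = 2.100000 − (16.207511)/(-36.535015) = 2.543616

2.5436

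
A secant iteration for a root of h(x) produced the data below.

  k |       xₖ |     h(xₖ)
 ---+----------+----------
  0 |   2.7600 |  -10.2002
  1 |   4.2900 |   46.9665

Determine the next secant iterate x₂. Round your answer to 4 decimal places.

3.0330

x₂ = 4.2900 − 46.9665·(4.2900 − 2.7600) / (46.9665 − (-10.2002))
   = 4.2900 − (71.858745)/(57.166700) = 3.032996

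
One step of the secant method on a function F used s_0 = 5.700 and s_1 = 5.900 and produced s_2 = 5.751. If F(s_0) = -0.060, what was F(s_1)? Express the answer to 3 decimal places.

0.175

The secant line through (5.700, -0.060) and (5.900, F(s_1)) crosses zero at s_2 = 5.751.
So (5.700, -0.060), (5.900, F(s_1)), (5.751, 0) are collinear:
F(s_1) = -0.060 · (5.900 − 5.751) / (5.700 − 5.751) = -0.060 · (0.14900)/(-0.05100) = 0.17529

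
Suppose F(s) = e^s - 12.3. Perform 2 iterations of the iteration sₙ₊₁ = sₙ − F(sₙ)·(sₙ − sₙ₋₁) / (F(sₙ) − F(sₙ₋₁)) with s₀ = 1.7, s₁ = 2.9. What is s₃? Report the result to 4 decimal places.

F(1.7) = -6.826053, F(2.9) = 5.874145
s₂ = 2.900000 − 5.874145·(2.900000 − 1.700000) / (5.874145 − (-6.826053)) = 2.900000 − (7.048974)/(12.700198) = 2.344971
F(2.344971) = -1.867027
s₃ = 2.344971 − (-1.867027)·(2.344971 − 2.900000) / (-1.867027 − 5.874145) = 2.344971 − (1.036253)/(-7.741172) = 2.478834

2.4788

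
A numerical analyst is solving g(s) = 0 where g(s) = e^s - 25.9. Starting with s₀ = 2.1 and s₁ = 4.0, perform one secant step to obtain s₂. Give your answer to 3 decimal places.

g(2.1) = -17.73383, g(4.0) = 28.69815
s₂ = 4.00000 − 28.69815·(4.00000 − 2.10000) / (28.69815 − (-17.73383)) = 4.00000 − (54.52649)/(46.43198) = 2.82567

2.826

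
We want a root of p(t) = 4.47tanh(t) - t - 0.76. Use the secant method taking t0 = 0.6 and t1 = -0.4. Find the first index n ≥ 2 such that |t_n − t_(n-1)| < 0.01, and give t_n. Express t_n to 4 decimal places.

n = 4, t_n = 0.2237

p(0.6) = 1.040612, p(-0.4) = -2.058372
t2 = -0.400000 − (-2.058372)·(-1.000000)/(-3.098983) = 0.264209;  |Δ| = 0.664209
p(0.264209) = 0.130070
t3 = 0.264209 − 0.130070·(0.664209)/(2.188442) = 0.224732;  |Δ| = 0.039477
p(0.224732) = 0.003242
t4 = 0.224732 − 0.003242·(-0.039477)/(-0.126828) = 0.223722;  |Δ| = 0.001009
|t4 − t3| = 0.001009 < 0.01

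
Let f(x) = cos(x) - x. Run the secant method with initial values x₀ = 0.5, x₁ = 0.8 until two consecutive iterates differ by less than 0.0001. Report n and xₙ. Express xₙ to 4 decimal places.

n = 4, xₙ = 0.7391

f(0.5) = 0.377583, f(0.8) = -0.103293
x₂ = 0.800000 − (-0.103293)·(0.300000)/(-0.480876) = 0.735559;  |Δ| = 0.064441
f(0.735559) = 0.005896
x₃ = 0.735559 − 0.005896·(-0.064441)/(0.109190) = 0.739039;  |Δ| = 0.003480
f(0.739039) = 0.000077
x₄ = 0.739039 − 0.000077·(0.003480)/(-0.005819) = 0.739085;  |Δ| = 0.000046
|x₄ − x₃| = 0.000046 < 0.0001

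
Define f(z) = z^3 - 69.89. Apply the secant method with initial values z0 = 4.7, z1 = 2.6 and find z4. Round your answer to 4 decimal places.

f(4.7) = 33.933000, f(2.6) = -52.314000
z2 = 2.600000 − (-52.314000)·(2.600000 − 4.700000) / (-52.314000 − 33.933000) = 2.600000 − (109.859400)/(-86.247000) = 3.873776
f(3.873776) = -11.759552
z3 = 3.873776 − (-11.759552)·(3.873776 − 2.600000) / (-11.759552 − (-52.314000)) = 3.873776 − (-14.979040)/(40.554448) = 4.243133
f(4.243133) = 6.504107
z4 = 4.243133 − 6.504107·(4.243133 − 3.873776) / (6.504107 − (-11.759552)) = 4.243133 − (2.402333)/(18.263659) = 4.111597

4.1116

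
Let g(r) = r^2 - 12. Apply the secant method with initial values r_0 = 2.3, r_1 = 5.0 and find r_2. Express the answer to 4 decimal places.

3.2192

g(2.3) = -6.710000, g(5.0) = 13.000000
r_2 = 5.000000 − 13.000000·(5.000000 − 2.300000) / (13.000000 − (-6.710000)) = 5.000000 − (35.100000)/(19.710000) = 3.219178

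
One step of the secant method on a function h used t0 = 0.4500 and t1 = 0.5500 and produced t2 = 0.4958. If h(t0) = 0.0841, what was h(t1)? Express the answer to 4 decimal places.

-0.0995

The secant line through (0.4500, 0.0841) and (0.5500, h(t1)) crosses zero at t2 = 0.4958.
So (0.4500, 0.0841), (0.5500, h(t1)), (0.4958, 0) are collinear:
h(t1) = 0.0841 · (0.5500 − 0.4958) / (0.4500 − 0.4958) = 0.0841 · (0.054200)/(-0.045800) = -0.099524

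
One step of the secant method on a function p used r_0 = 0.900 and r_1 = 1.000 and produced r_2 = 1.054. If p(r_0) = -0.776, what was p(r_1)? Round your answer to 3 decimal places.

-0.272

The secant line through (0.900, -0.776) and (1.000, p(r_1)) crosses zero at r_2 = 1.054.
So (0.900, -0.776), (1.000, p(r_1)), (1.054, 0) are collinear:
p(r_1) = -0.776 · (1.000 − 1.054) / (0.900 − 1.054) = -0.776 · (-0.05400)/(-0.15400) = -0.27210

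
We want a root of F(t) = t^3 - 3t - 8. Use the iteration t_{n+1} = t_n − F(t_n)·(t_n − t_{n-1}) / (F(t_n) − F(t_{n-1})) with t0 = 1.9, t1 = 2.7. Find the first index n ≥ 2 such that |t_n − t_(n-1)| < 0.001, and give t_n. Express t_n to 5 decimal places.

F(1.9) = -6.8410000, F(2.7) = 3.5830000
t2 = 2.7000000 − 3.5830000·(0.8000000)/(10.4240000) = 2.4250192;  |Δ| = 0.2749808
F(2.4250192) = -1.0142034
t3 = 2.4250192 − (-1.0142034)·(-0.2749808)/(-4.5972034) = 2.4856836;  |Δ| = 0.0606644
F(2.4856836) = -0.0989496
t4 = 2.4856836 − (-0.0989496)·(0.0606644)/(0.9152539) = 2.4922421;  |Δ| = 0.0065585
F(2.4922421) = 0.0032638
t5 = 2.4922421 − 0.0032638·(0.0065585)/(0.1022134) = 2.4920327;  |Δ| = 0.0002094
|t5 − t4| = 0.0002094 < 0.001

n = 5, t_n = 2.49203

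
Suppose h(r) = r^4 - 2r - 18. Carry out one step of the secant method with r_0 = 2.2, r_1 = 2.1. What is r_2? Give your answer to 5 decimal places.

2.17285

h(2.2) = 1.0256000, h(2.1) = -2.7519000
r_2 = 2.1000000 − (-2.7519000)·(2.1000000 − 2.2000000) / (-2.7519000 − 1.0256000) = 2.1000000 − (0.2751900)/(-3.7775000) = 2.1728498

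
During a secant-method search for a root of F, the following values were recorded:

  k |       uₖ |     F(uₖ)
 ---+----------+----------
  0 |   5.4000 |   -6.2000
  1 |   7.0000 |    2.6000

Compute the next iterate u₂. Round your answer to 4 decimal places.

6.5273

u₂ = 7.0000 − 2.6000·(7.0000 − 5.4000) / (2.6000 − (-6.2000))
   = 7.0000 − (4.160000)/(8.800000) = 6.527273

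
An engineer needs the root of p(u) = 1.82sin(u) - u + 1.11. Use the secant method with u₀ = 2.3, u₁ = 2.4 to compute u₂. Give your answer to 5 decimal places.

2.37338

p(2.3) = 0.1671835, p(2.4) = -0.0606570
u₂ = 2.4000000 − (-0.0606570)·(2.4000000 − 2.3000000) / (-0.0606570 − 0.1671835) = 2.4000000 − (-0.0060657)/(-0.2278405) = 2.3733774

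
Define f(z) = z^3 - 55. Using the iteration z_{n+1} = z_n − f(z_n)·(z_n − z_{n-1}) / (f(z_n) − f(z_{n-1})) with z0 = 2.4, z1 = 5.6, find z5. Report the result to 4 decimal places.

f(2.4) = -41.176000, f(5.6) = 120.616000
z2 = 5.600000 − 120.616000·(5.600000 − 2.400000) / (120.616000 − (-41.176000)) = 5.600000 − (385.971200)/(161.792000) = 3.214399
f(3.214399) = -21.787678
z3 = 3.214399 − (-21.787678)·(3.214399 − 5.600000) / (-21.787678 − 120.616000) = 3.214399 − (51.976711)/(-142.403678) = 3.579394
f(3.579394) = -9.140573
z4 = 3.579394 − (-9.140573)·(3.579394 − 3.214399) / (-9.140573 − (-21.787678)) = 3.579394 − (-3.336269)/(12.647105) = 3.843191
f(3.843191) = 1.764395
z5 = 3.843191 − 1.764395·(3.843191 − 3.579394) / (1.764395 − (-9.140573)) = 3.843191 − (0.465442)/(10.904968) = 3.800510

3.8005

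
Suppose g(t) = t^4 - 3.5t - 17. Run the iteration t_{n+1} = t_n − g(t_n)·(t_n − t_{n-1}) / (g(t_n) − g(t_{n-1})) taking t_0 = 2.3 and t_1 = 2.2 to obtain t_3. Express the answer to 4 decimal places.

g(2.3) = 2.934100, g(2.2) = -1.274400
t_2 = 2.200000 − (-1.274400)·(2.200000 − 2.300000) / (-1.274400 − 2.934100) = 2.200000 − (0.127440)/(-4.208500) = 2.230282
g(2.230282) = -0.063759
t_3 = 2.230282 − (-0.063759)·(2.230282 − 2.200000) / (-0.063759 − (-1.274400)) = 2.230282 − (-0.001931)/(1.210641) = 2.231876

2.2319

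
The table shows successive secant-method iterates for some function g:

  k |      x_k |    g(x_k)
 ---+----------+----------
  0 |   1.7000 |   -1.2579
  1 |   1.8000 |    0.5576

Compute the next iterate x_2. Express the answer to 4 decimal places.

x_2 = 1.8000 − 0.5576·(1.8000 − 1.7000) / (0.5576 − (-1.2579))
   = 1.8000 − (0.055760)/(1.815500) = 1.769287

1.7693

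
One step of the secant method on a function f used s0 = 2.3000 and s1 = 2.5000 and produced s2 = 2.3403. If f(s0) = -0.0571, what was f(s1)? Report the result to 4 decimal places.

0.2263

The secant line through (2.3000, -0.0571) and (2.5000, f(s1)) crosses zero at s2 = 2.3403.
So (2.3000, -0.0571), (2.5000, f(s1)), (2.3403, 0) are collinear:
f(s1) = -0.0571 · (2.5000 − 2.3403) / (2.3000 − 2.3403) = -0.0571 · (0.159700)/(-0.040300) = 0.226275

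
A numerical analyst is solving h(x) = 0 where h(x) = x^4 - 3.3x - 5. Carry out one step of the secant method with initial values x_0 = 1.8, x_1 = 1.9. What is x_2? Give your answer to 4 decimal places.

h(1.8) = -0.442400, h(1.9) = 1.762100
x_2 = 1.900000 − 1.762100·(1.900000 − 1.800000) / (1.762100 − (-0.442400)) = 1.900000 − (0.176210)/(2.204500) = 1.820068

1.8201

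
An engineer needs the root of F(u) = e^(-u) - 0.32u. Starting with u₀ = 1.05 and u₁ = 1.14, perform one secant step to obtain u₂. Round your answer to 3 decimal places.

F(1.05) = 0.01394, F(1.14) = -0.04498
u₂ = 1.14000 − (-0.04498)·(1.14000 − 1.05000) / (-0.04498 − 0.01394) = 1.14000 − (-0.00405)/(-0.05892) = 1.07129

1.071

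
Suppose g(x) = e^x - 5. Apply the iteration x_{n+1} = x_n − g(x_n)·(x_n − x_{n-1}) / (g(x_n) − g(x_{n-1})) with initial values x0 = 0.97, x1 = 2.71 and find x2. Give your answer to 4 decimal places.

1.3017

g(0.97) = -2.362056, g(2.71) = 10.029276
x2 = 2.710000 − 10.029276·(2.710000 − 0.970000) / (10.029276 − (-2.362056)) = 2.710000 − (17.450939)/(12.391331) = 1.301682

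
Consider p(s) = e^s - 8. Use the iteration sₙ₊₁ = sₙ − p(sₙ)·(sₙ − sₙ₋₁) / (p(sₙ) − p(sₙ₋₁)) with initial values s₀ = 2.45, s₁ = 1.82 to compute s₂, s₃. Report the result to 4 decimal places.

2.0326, 2.0858

p(2.45) = 3.588347, p(1.82) = -1.828142
s₂ = 1.820000 − (-1.828142)·(1.820000 − 2.450000) / (-1.828142 − 3.588347) = 1.820000 − (1.151729)/(-5.416488) = 2.032634
p(2.032634) = -0.365832
s₃ = 2.032634 − (-0.365832)·(2.032634 − 1.820000) / (-0.365832 − (-1.828142)) = 2.032634 − (-0.077788)/(1.462309) = 2.085829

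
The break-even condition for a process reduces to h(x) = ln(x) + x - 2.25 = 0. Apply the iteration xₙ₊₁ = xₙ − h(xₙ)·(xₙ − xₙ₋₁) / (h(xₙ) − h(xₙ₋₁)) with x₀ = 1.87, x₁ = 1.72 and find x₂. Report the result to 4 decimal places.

1.7121

h(1.87) = 0.245938, h(1.72) = 0.012324
x₂ = 1.720000 − 0.012324·(1.720000 − 1.870000) / (0.012324 − 0.245938) = 1.720000 − (-0.001849)/(-0.233614) = 1.712087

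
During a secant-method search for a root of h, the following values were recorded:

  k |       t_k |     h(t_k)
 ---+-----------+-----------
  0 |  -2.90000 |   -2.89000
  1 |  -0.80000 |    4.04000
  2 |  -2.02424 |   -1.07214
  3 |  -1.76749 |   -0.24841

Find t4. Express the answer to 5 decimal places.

-1.69006

t4 = -1.76749 − (-0.24841)·(-1.76749 − (-2.02424)) / (-0.24841 − (-1.07214))
   = -1.76749 − (-0.0637793)/(0.8237300) = -1.6900626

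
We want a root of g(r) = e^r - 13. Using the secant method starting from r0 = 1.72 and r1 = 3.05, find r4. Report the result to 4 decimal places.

2.5702

g(1.72) = -7.415472, g(3.05) = 8.115344
r2 = 3.050000 − 8.115344·(3.050000 − 1.720000) / (8.115344 − (-7.415472)) = 3.050000 − (10.793408)/(15.530816) = 2.355033
g(2.355033) = -2.461526
r3 = 2.355033 − (-2.461526)·(2.355033 − 3.050000) / (-2.461526 − 8.115344) = 2.355033 − (1.710680)/(-10.576870) = 2.516771
g(2.516771) = -0.611476
r4 = 2.516771 − (-0.611476)·(2.516771 − 2.355033) / (-0.611476 − (-2.461526)) = 2.516771 − (-0.098899)/(1.850050) = 2.570228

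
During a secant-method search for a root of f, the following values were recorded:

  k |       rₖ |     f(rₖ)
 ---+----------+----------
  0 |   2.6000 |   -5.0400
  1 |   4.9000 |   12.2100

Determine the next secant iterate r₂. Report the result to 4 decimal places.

3.2720

r₂ = 4.9000 − 12.2100·(4.9000 − 2.6000) / (12.2100 − (-5.0400))
   = 4.9000 − (28.083000)/(17.250000) = 3.272000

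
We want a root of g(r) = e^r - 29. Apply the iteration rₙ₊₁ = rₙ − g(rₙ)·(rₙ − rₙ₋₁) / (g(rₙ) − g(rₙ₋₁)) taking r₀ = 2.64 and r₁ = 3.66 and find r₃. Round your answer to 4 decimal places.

3.3514

g(2.64) = -14.986796, g(3.66) = 9.861343
r₂ = 3.660000 − 9.861343·(3.660000 − 2.640000) / (9.861343 − (-14.986796)) = 3.660000 − (10.058570)/(24.848139) = 3.255198
g(3.255198) = -3.075246
r₃ = 3.255198 − (-3.075246)·(3.255198 − 3.660000) / (-3.075246 − 9.861343) = 3.255198 − (1.244865)/(-12.936589) = 3.351426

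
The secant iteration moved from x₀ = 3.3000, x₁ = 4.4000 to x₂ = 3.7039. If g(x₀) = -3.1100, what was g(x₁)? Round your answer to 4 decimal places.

5.3599

The secant line through (3.3000, -3.1100) and (4.4000, g(x₁)) crosses zero at x₂ = 3.7039.
So (3.3000, -3.1100), (4.4000, g(x₁)), (3.7039, 0) are collinear:
g(x₁) = -3.1100 · (4.4000 − 3.7039) / (3.3000 − 3.7039) = -3.1100 · (0.696100)/(-0.403900) = 5.359918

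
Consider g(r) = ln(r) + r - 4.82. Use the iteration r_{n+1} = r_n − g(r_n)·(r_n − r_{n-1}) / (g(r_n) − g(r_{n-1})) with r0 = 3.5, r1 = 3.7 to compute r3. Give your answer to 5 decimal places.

3.55238

g(3.5) = -0.0672370, g(3.7) = 0.1883328
r2 = 3.7000000 − 0.1883328·(3.7000000 − 3.5000000) / (0.1883328 − (-0.0672370)) = 3.7000000 − (0.0376666)/(0.2555699) = 3.5526173
g(3.5526173) = 0.0003020
r3 = 3.5526173 − 0.0003020·(3.5526173 − 3.7000000) / (0.0003020 − 0.1883328) = 3.5526173 − (-0.0000445)/(-0.1880309) = 3.5523807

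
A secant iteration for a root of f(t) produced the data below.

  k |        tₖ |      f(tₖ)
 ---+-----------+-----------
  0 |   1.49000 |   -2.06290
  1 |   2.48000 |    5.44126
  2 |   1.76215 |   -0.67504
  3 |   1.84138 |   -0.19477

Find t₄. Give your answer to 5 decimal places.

1.87351

t₄ = 1.84138 − (-0.19477)·(1.84138 − 1.76215) / (-0.19477 − (-0.67504))
   = 1.84138 − (-0.0154316)/(0.4802700) = 1.8735111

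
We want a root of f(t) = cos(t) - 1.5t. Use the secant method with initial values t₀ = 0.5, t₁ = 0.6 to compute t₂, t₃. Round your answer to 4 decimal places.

f(0.5) = 0.127583, f(0.6) = -0.074664
t₂ = 0.600000 − (-0.074664)·(0.600000 − 0.500000) / (-0.074664 − 0.127583) = 0.600000 − (-0.007466)/(-0.202247) = 0.563083
f(0.563083) = 0.000990
t₃ = 0.563083 − 0.000990·(0.563083 − 0.600000) / (0.000990 − (-0.074664)) = 0.563083 − (-0.000037)/(0.075654) = 0.563566

0.5631, 0.5636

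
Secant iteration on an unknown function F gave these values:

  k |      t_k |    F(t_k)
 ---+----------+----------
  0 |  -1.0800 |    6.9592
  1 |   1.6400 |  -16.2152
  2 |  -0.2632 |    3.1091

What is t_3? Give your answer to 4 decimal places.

t_3 = -0.2632 − 3.1091·(-0.2632 − 1.6400) / (3.1091 − (-16.2152))
   = -0.2632 − (-5.917239)/(19.324300) = 0.043007

0.0430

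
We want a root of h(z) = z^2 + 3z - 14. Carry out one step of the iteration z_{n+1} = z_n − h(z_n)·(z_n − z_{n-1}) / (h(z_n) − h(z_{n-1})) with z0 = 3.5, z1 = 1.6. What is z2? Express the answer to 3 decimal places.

2.420

h(3.5) = 8.75000, h(1.6) = -6.64000
z2 = 1.60000 − (-6.64000)·(1.60000 − 3.50000) / (-6.64000 − 8.75000) = 1.60000 − (12.61600)/(-15.39000) = 2.41975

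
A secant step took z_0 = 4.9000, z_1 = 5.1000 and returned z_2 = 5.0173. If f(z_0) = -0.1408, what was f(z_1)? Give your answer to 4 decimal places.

0.0993

The secant line through (4.9000, -0.1408) and (5.1000, f(z_1)) crosses zero at z_2 = 5.0173.
So (4.9000, -0.1408), (5.1000, f(z_1)), (5.0173, 0) are collinear:
f(z_1) = -0.1408 · (5.1000 − 5.0173) / (4.9000 − 5.0173) = -0.1408 · (0.082700)/(-0.117300) = 0.099268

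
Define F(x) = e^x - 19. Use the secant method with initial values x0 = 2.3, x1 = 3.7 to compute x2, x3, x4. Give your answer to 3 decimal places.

F(2.3) = -9.02582, F(3.7) = 21.44730
x2 = 3.70000 − 21.44730·(3.70000 − 2.30000) / (21.44730 − (-9.02582)) = 3.70000 − (30.02623)/(30.47312) = 2.71467
F(2.71467) = -3.90045
x3 = 2.71467 − (-3.90045)·(2.71467 − 3.70000) / (-3.90045 − 21.44730) = 2.71467 − (3.84324)/(-25.34775) = 2.86629
F(2.86629) = -1.42836
x4 = 2.86629 − (-1.42836)·(2.86629 − 2.71467) / (-1.42836 − (-3.90045)) = 2.86629 − (-0.21657)/(2.47208) = 2.95389

2.715, 2.866, 2.954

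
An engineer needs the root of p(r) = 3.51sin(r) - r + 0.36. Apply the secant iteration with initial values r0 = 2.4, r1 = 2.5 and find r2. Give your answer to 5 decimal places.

2.48937

p(2.4) = 0.3308758, p(2.5) = -0.0393628
r2 = 2.5000000 − (-0.0393628)·(2.5000000 − 2.4000000) / (-0.0393628 − 0.3308758) = 2.5000000 − (-0.0039363)/(-0.3702385) = 2.4893683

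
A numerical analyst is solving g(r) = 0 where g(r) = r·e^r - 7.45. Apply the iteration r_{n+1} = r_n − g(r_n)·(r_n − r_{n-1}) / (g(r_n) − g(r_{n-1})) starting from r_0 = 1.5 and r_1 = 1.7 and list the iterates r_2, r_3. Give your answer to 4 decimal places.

1.5563, 1.5616

g(1.5) = -0.727466, g(1.7) = 1.855711
r_2 = 1.700000 − 1.855711·(1.700000 − 1.500000) / (1.855711 − (-0.727466)) = 1.700000 − (0.371142)/(2.583177) = 1.556323
g(1.556323) = -0.070915
r_3 = 1.556323 − (-0.070915)·(1.556323 − 1.700000) / (-0.070915 − 1.855711) = 1.556323 − (0.010189)/(-1.926626) = 1.561612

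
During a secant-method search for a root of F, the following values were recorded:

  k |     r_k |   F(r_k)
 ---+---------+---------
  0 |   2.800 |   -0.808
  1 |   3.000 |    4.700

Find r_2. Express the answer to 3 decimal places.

r_2 = 3.000 − 4.700·(3.000 − 2.800) / (4.700 − (-0.808))
   = 3.000 − (0.94000)/(5.50800) = 2.82934

2.829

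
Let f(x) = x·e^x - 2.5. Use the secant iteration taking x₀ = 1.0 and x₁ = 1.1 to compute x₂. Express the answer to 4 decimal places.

f(1.0) = 0.218282, f(1.1) = 0.804583
x₂ = 1.100000 − 0.804583·(1.100000 − 1.000000) / (0.804583 − 0.218282) = 1.100000 − (0.080458)/(0.586301) = 0.962770

0.9628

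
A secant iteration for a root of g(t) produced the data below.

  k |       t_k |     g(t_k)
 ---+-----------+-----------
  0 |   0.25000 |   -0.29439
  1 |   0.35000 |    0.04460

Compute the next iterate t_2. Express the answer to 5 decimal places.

0.33684

t_2 = 0.35000 − 0.04460·(0.35000 − 0.25000) / (0.04460 − (-0.29439))
   = 0.35000 − (0.0044600)/(0.3389900) = 0.3368433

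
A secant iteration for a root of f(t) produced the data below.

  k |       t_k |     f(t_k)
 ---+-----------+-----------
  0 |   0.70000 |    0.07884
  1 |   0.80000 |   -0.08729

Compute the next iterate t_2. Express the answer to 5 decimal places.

0.74746

t_2 = 0.80000 − (-0.08729)·(0.80000 − 0.70000) / (-0.08729 − 0.07884)
   = 0.80000 − (-0.0087290)/(-0.1661300) = 0.7474568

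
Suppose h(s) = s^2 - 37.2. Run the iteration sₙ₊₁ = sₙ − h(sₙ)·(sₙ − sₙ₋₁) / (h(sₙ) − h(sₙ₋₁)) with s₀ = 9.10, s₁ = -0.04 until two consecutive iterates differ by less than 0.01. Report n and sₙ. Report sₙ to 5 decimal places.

h(9.10) = 45.6100000, h(-0.04) = -37.1984000
s₂ = -0.0400000 − (-37.1984000)·(-9.1400000)/(-82.8084000) = 4.0657837;  |Δ| = 4.1057837
h(4.0657837) = -20.6694032
s₃ = 4.0657837 − (-20.6694032)·(4.1057837)/(16.5289968) = 9.2000395;  |Δ| = 5.1342558
h(9.2000395) = 47.4407264
s₄ = 9.2000395 − 47.4407264·(5.1342558)/(68.1101296) = 5.6238779;  |Δ| = 3.5761615
h(5.6238779) = -5.5719968
s₅ = 5.6238779 − (-5.5719968)·(-3.5761615)/(-53.0127233) = 5.9997568;  |Δ| = 0.3758788
h(5.9997568) = -1.2029185
s₆ = 5.9997568 − (-1.2029185)·(0.3758788)/(4.3690783) = 6.1032458;  |Δ| = 0.1034890
h(6.1032458) = 0.0496093
s₇ = 6.1032458 − 0.0496093·(0.1034890)/(1.2525278) = 6.0991469;  |Δ| = 0.0040989
|s₇ − s₆| = 0.0040989 < 0.01

n = 7, sₙ = 6.09915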